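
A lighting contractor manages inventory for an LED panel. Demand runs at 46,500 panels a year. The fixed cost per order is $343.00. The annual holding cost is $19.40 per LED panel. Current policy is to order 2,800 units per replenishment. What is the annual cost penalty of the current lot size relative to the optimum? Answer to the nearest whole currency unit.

EOQ = √(2DS/H) = √(2 × 46,500 × 343 / 19.4) ≈ 1282.29.
Cost at Q* = (D/Q*)S + (Q*/2)H = √(2DSH) ≈ $24,876.51.
Cost at Q = 2,800: (46,500/2,800)×343 + (2,800/2)×19.4 = $5,696.25 + $27,160.00 = $32,856.25.
Excess = $32,856.25 − $24,876.51 = $7,979.74.

Extra cost ≈ $7,980 per year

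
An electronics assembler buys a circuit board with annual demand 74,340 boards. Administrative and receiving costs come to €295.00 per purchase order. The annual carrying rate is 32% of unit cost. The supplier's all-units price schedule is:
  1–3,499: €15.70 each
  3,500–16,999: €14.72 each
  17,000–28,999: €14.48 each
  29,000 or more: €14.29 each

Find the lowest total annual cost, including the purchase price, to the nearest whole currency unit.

Holding cost per unit per year at price C is H = 0.32·C.
Evaluate total cost at each tier's feasible EOQ or, if the EOQ is below the tier, at the tier's minimum quantity.
EOQ at €15.70 = 2954.7 (feasible in tier 1): TC = 74,340×€15.70 + (74,340/2954.7)×295 + (2954.7/2)×0.32×€15.70 = €1,181,982.38.
EOQ at €14.72 = 3051.5 < 3500, so use break Q=3500: TC = 74,340×€14.72 + (74,340/3500.0)×295 + (3500.0/2)×0.32×€14.72 = €1,108,793.80.
EOQ at €14.48 = 3076.6 < 17000, so use break Q=17000: TC = 74,340×€14.48 + (74,340/17000.0)×295 + (17000.0/2)×0.32×€14.48 = €1,117,118.82.
EOQ at €14.29 = 3097.0 < 29000, so use break Q=29000: TC = 74,340×€14.29 + (74,340/29000.0)×295 + (29000.0/2)×0.32×€14.29 = €1,129,380.42.
Lowest total cost among the candidates is at Q = 3500.0.

TC* ≈ €1,108,794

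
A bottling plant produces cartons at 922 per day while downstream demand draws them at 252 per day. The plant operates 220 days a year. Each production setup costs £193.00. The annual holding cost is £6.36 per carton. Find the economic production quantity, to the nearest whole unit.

Q* ≈ 2,152 cartons

Annual demand D = 252 × 220 = 55,440.
Production build-up factor (1 − d/p) = 1 − 252/922 = 0.7267.
Q* = √(2DS / (H(1 − d/p))) = √(2 × 55,440 × 193 / (6.36 × 0.7267)).
= √(21,399,840 / 4.6217) ≈ 2151.814.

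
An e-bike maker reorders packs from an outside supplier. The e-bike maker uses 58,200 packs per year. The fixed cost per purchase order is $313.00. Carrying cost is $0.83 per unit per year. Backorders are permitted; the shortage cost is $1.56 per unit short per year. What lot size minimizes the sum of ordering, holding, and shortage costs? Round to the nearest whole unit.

With planned backorders, Q* = √(2DS/H) · √((H+B)/B).
√(2DS/H) = √(2 × 58,200 × 313 / 0.83) = 6625.362.
√((H+B)/B) = √((0.83+1.56)/1.56) = 1.2378.
Q* ≈ 8200.612.

Q* ≈ 8,201 packs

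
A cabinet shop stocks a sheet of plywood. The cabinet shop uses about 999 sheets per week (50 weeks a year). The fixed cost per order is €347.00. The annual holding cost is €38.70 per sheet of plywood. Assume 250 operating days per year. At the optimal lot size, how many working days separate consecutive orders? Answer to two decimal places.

T ≈ 4.74 days

Annual demand D = 999 × 50 = 49,950.
EOQ = √(2DS/H) = √(2 × 49,950 × 347 / 38.7) ≈ 946.44.
Cycle time = Q*/D × 250 = 946.44 / 49,950 × 250 ≈ 4.737 days.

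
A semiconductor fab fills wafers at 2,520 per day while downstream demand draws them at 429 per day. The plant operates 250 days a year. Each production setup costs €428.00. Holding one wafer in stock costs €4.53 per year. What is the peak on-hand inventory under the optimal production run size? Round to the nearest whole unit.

Annual demand D = 429 × 250 = 107,250.
Production build-up factor (1 − d/p) = 1 − 429/2,520 = 0.8298.
Q* = √(2DS / (H(1 − d/p))) = √(2 × 107,250 × 428 / (4.53 × 0.8298)).
= √(91,806,000 / 3.7588) ≈ 4942.079.
Maximum inventory = Q*(1 − d/p) = 4942.079 × 0.8298 ≈ 4100.749.

I_max ≈ 4,101 wafers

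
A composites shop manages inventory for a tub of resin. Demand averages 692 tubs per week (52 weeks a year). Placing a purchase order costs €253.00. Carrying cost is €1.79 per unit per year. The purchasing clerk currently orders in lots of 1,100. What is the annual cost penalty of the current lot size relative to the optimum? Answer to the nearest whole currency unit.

Extra cost ≈ €3,552 per year

Annual demand D = 692 × 52 = 35,984.
EOQ = √(2DS/H) = √(2 × 35,984 × 253 / 1.79) ≈ 3189.36.
Cost at Q* = (D/Q*)S + (Q*/2)H = √(2DSH) ≈ €5,708.95.
Cost at Q = 1,100: (35,984/1,100)×253 + (1,100/2)×1.79 = €8,276.32 + €984.50 = €9,260.82.
Excess = €9,260.82 − €5,708.95 = €3,551.87.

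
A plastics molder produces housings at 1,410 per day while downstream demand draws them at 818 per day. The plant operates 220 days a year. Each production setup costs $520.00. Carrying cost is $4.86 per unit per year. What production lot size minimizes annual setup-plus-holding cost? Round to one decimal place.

Q* ≈ 9,577.1 housings

Annual demand D = 818 × 220 = 179,960.
Production build-up factor (1 − d/p) = 1 − 818/1,410 = 0.4199.
Q* = √(2DS / (H(1 − d/p))) = √(2 × 179,960 × 520 / (4.86 × 0.4199)).
= √(187,158,400 / 2.0405) ≈ 9577.127.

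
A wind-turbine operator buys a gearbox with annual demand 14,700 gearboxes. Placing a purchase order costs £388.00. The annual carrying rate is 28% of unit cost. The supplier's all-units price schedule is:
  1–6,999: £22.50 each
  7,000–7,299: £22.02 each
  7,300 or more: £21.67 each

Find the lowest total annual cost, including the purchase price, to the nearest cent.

Holding cost per unit per year at price C is H = 0.28·C.
Evaluate total cost at each tier's feasible EOQ or, if the EOQ is below the tier, at the tier's minimum quantity.
EOQ at £22.50 = 1345.6 (feasible in tier 1): TC = 14,700×£22.50 + (14,700/1345.6)×388 + (1345.6/2)×0.28×£22.50 = £339,227.34.
EOQ at £22.02 = 1360.2 < 7000, so use break Q=7000: TC = 14,700×£22.02 + (14,700/7000.0)×388 + (7000.0/2)×0.28×£22.02 = £346,088.40.
EOQ at £21.67 = 1371.1 < 7300, so use break Q=7300: TC = 14,700×£21.67 + (14,700/7300.0)×388 + (7300.0/2)×0.28×£21.67 = £341,477.06.
Lowest total cost among the candidates is at Q = 1345.6.

TC* ≈ £339,227.34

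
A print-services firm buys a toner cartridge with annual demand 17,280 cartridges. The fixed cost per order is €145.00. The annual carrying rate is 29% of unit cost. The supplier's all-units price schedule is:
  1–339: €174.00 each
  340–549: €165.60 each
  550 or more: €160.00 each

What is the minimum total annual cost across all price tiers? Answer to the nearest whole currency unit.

TC* ≈ €2,782,116

Holding cost per unit per year at price C is H = 0.29·C.
For each price level, check whether its EOQ is feasible; otherwise the best quantity at that price is the breakpoint.
EOQ at €174.00 = 315.1 (feasible in tier 1): TC = 17,280×€174.00 + (17,280/315.1)×145 + (315.1/2)×0.29×€174.00 = €3,022,621.73.
EOQ at €165.60 = 323.0 < 340, so use break Q=340: TC = 17,280×€165.60 + (17,280/340.0)×145 + (340.0/2)×0.29×€165.60 = €2,877,101.49.
EOQ at €160.00 = 328.6 < 550, so use break Q=550: TC = 17,280×€160.00 + (17,280/550.0)×145 + (550.0/2)×0.29×€160.00 = €2,782,115.64.
Lowest total cost among the candidates is at Q = 550.0.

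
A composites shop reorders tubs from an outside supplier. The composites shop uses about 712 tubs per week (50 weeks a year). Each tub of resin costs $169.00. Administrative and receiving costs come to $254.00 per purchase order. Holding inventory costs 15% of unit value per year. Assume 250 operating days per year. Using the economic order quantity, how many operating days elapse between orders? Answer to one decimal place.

Annual demand D = 712 × 50 = 35,600.
Holding cost H = 0.15 × $169.00 = $25.3500 per unit per year.
The optimal lot size = √(2DS/H) = √(2 × 35,600 × 254 / 25.35) ≈ 844.63.
Cycle time = Q*/D × 250 = 844.63 / 35,600 × 250 ≈ 5.931 days.

T ≈ 5.9 days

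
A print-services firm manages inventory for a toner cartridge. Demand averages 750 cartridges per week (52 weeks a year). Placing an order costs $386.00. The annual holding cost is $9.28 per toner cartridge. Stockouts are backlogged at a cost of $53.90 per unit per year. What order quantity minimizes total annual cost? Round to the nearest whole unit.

Q* ≈ 1,950 cartridges

Annual demand D = 750 × 52 = 39,000.
With planned backorders, Q* = √(2DS/H) · √((H+B)/B).
√(2DS/H) = √(2 × 39,000 × 386 / 9.28) = 1801.221.
√((H+B)/B) = √((9.28+53.9)/53.9) = 1.0827.
Q* ≈ 1950.125.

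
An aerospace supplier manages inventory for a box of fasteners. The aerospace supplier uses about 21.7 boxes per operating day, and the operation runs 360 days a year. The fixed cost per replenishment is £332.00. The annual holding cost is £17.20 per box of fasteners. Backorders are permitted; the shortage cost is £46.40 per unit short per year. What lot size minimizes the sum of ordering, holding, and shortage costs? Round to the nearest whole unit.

Q* ≈ 643 boxes

Annual demand D = 21.7 × 360 = 7,812.
With planned backorders, Q* = √(2DS/H) · √((H+B)/B).
√(2DS/H) = √(2 × 7,812 × 332 / 17.2) = 549.163.
√((H+B)/B) = √((17.2+46.4)/46.4) = 1.1708.
Q* ≈ 642.940.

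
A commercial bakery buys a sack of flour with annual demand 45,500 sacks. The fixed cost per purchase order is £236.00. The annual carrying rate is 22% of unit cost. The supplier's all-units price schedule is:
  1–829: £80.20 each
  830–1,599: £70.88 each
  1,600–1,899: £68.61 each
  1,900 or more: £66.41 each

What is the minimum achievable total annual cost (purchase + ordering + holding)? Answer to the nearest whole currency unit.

TC* ≈ £3,041,186

Holding cost per unit per year at price C is H = 0.22·C.
For each price level, check whether its EOQ is feasible; otherwise the best quantity at that price is the breakpoint.
Tier 1 (£80.20): EOQ = 1103.3 exceeds tier's upper bound 829, so this tier is dominated.
EOQ at £70.88 = 1173.6 (feasible in tier 2): TC = 45,500×£70.88 + (45,500/1173.6)×236 + (1173.6/2)×0.22×£70.88 = £3,243,339.95.
EOQ at £68.61 = 1192.8 < 1600, so use break Q=1600: TC = 45,500×£68.61 + (45,500/1600.0)×236 + (1600.0/2)×0.22×£68.61 = £3,140,541.61.
EOQ at £66.41 = 1212.4 < 1900, so use break Q=1900: TC = 45,500×£66.41 + (45,500/1900.0)×236 + (1900.0/2)×0.22×£66.41 = £3,041,186.27.
Lowest total cost among the candidates is at Q = 1900.0.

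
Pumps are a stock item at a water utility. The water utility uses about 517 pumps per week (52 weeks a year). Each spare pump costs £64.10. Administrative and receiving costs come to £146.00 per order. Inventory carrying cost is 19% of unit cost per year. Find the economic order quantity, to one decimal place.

Annual demand D = 517 × 52 = 26,884.
Holding cost H = 0.19 × £64.10 = £12.1790 per unit per year.
EOQ = √(2DS / H) = √(2 × 26,884 × 146 / 12.179).
= √(7,850,128 / 12.179) = √644,562.6078 ≈ 802.847.

Q* ≈ 802.8 pumps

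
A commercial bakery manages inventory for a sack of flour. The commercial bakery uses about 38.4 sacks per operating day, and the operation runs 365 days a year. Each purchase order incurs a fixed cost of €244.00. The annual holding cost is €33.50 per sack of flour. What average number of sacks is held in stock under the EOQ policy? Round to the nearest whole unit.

Average inventory ≈ 226 sacks

Annual demand D = 38.4 × 365 = 14,016.
The optimal lot size = √(2DS/H) = √(2 × 14,016 × 244 / 33.5) ≈ 451.86.
Average inventory = Q*/2 ≈ 451.86 / 2 = 225.928.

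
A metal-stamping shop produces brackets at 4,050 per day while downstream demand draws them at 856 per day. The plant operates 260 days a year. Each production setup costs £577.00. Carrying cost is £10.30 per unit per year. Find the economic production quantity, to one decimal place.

Q* ≈ 5,623.0 brackets

Annual demand D = 856 × 260 = 222,560.
Production build-up factor (1 − d/p) = 1 − 856/4,050 = 0.7886.
Q* = √(2DS / (H(1 − d/p))) = √(2 × 222,560 × 577 / (10.3 × 0.7886)).
= √(256,834,240 / 8.123) ≈ 5622.998.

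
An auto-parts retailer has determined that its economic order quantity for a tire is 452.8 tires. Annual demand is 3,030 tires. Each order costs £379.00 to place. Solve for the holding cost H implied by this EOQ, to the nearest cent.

H ≈ £11.20

Squaring Q* = √(2DS/H) gives Q*² = 2DS/H.
From Q* = √(2DS/H): H = 2DS / Q*² = 2 × 3,030 × 379 / 452.8² = 11.2021.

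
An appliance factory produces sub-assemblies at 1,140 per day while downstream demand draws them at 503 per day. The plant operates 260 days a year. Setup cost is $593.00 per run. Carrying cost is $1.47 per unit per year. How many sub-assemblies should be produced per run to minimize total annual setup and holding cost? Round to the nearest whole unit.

Q* ≈ 13,742 sub-assemblies

Annual demand D = 503 × 260 = 130,780.
Production build-up factor (1 − d/p) = 1 − 503/1,140 = 0.5588.
Q* = √(2DS / (H(1 − d/p))) = √(2 × 130,780 × 593 / (1.47 × 0.5588)).
= √(155,105,080 / 0.8214) ≈ 13741.592.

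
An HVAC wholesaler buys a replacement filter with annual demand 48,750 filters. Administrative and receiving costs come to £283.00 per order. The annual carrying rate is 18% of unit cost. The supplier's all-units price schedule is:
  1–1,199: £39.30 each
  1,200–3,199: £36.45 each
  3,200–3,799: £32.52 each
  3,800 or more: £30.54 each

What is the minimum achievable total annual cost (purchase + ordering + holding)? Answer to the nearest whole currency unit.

TC* ≈ £1,502,900

Holding cost per unit per year at price C is H = 0.18·C.
For each price level, check whether its EOQ is feasible; otherwise the best quantity at that price is the breakpoint.
Tier 1 (£39.30): EOQ = 1975.0 exceeds tier's upper bound 1199, so this tier is dominated.
EOQ at £36.45 = 2050.7 (feasible in tier 2): TC = 48,750×£36.45 + (48,750/2050.7)×283 + (2050.7/2)×0.18×£36.45 = £1,790,392.40.
EOQ at £32.52 = 2171.1 < 3200, so use break Q=3200: TC = 48,750×£32.52 + (48,750/3200.0)×283 + (3200.0/2)×0.18×£32.52 = £1,599,027.09.
EOQ at £30.54 = 2240.4 < 3800, so use break Q=3800: TC = 48,750×£30.54 + (48,750/3800.0)×283 + (3800.0/2)×0.18×£30.54 = £1,502,900.27.
Lowest total cost among the candidates is at Q = 3800.0.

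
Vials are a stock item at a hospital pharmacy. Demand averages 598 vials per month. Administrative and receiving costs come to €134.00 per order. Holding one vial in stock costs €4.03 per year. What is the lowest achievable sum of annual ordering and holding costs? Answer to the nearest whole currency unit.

TC* ≈ €2,784

Annual demand D = 598 × 12 = 7,176.
The optimal lot size = √(2DS/H) = √(2 × 7,176 × 134 / 4.03) ≈ 690.81.
At Q*, ordering cost (D/Q*)S equals holding cost (Q*/2)H, each = √(DSH/2).
Minimum total = √(2DSH) = √(2 × 7,176 × 134 × 4.03) ≈ 2783.948.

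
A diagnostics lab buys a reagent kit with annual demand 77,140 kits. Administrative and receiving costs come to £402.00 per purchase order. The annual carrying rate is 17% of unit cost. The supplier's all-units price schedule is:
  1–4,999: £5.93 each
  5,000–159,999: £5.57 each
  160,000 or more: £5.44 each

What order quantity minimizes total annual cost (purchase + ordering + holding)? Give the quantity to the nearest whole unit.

Holding cost per unit per year at price C is H = 0.17·C.
Candidates are each tier's EOQ (if it falls in that tier) and each price-break quantity.
Tier 1 (£5.93): EOQ = 7843.6 exceeds tier's upper bound 4999, so this tier is dominated.
EOQ at £5.57 = 8093.1 (feasible in tier 2): TC = 77,140×£5.57 + (77,140/8093.1)×402 + (8093.1/2)×0.17×£5.57 = £437,333.17.
EOQ at £5.44 = 8189.2 < 160000, so use break Q=160000: TC = 77,140×£5.44 + (77,140/160000.0)×402 + (160000.0/2)×0.17×£5.44 = £493,819.41.
Lowest total cost is £437,333.17 at Q = 8093.1.

Q* ≈ 8,093 kits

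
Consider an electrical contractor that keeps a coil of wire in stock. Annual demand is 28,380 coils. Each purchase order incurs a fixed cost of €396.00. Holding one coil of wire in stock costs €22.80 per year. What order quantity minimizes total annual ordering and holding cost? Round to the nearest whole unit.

EOQ = √(2DS / H) = √(2 × 28,380 × 396 / 22.8).
= √(22,476,960 / 22.8) = √985,831.5789 ≈ 992.891.

Q* ≈ 993 coils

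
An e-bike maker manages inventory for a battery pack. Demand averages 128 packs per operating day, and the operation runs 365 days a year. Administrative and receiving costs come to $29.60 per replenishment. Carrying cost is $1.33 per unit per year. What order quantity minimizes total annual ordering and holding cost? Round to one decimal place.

Q* ≈ 1,442.1 packs

Annual demand D = 128 × 365 = 46,720.
EOQ = √(2DS / H) = √(2 × 46,720 × 29.6 / 1.33).
= √(2,765,824 / 1.33) = √2,079,566.9173 ≈ 1442.070.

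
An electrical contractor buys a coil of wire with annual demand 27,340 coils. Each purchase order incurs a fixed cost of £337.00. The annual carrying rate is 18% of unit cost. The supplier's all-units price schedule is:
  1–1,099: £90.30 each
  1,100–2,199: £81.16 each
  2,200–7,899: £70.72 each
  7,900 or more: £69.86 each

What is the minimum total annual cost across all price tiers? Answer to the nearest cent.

TC* ≈ £1,951,675.35

Holding cost per unit per year at price C is H = 0.18·C.
Candidates are each tier's EOQ (if it falls in that tier) and each price-break quantity.
EOQ at £90.30 = 1064.8 (feasible in tier 1): TC = 27,340×£90.30 + (27,340/1064.8)×337 + (1064.8/2)×0.18×£90.30 = £2,486,108.50.
EOQ at £81.16 = 1123.1 (feasible in tier 2): TC = 27,340×£81.16 + (27,340/1123.1)×337 + (1123.1/2)×0.18×£81.16 = £2,235,321.68.
EOQ at £70.72 = 1203.2 < 2200, so use break Q=2200: TC = 27,340×£70.72 + (27,340/2200.0)×337 + (2200.0/2)×0.18×£70.72 = £1,951,675.35.
EOQ at £69.86 = 1210.5 < 7900, so use break Q=7900: TC = 27,340×£69.86 + (27,340/7900.0)×337 + (7900.0/2)×0.18×£69.86 = £1,960,809.14.
Lowest total cost among the candidates is at Q = 2200.0.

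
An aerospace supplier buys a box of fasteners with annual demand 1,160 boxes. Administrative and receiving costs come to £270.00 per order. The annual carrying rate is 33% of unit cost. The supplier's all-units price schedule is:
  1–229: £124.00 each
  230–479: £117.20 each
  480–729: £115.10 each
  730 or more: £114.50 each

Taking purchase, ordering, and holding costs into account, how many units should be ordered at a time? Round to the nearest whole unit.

Holding cost per unit per year at price C is H = 0.33·C.
Evaluate total cost at each tier's feasible EOQ or, if the EOQ is below the tier, at the tier's minimum quantity.
EOQ at £124.00 = 123.7 (feasible in tier 1): TC = 1,160×£124.00 + (1,160/123.7)×270 + (123.7/2)×0.33×£124.00 = £148,902.83.
EOQ at £117.20 = 127.3 < 230, so use break Q=230: TC = 1,160×£117.20 + (1,160/230.0)×270 + (230.0/2)×0.33×£117.20 = £141,761.48.
EOQ at £115.10 = 128.4 < 480, so use break Q=480: TC = 1,160×£115.10 + (1,160/480.0)×270 + (480.0/2)×0.33×£115.10 = £143,284.42.
EOQ at £114.50 = 128.8 < 730, so use break Q=730: TC = 1,160×£114.50 + (1,160/730.0)×270 + (730.0/2)×0.33×£114.50 = £147,040.57.
Lowest total cost is £141,761.48 at Q = 230.0.

Q* ≈ 230 boxes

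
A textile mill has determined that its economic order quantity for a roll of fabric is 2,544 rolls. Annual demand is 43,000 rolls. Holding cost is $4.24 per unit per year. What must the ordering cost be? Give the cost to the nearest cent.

S ≈ $319.08

The basic EOQ model gives Q* = √(2DS/H); rearrange for the unknown.
From Q* = √(2DS/H): S = Q*²H / (2D) = 2,544² × 4.24 / (2 × 43,000) = 319.0815.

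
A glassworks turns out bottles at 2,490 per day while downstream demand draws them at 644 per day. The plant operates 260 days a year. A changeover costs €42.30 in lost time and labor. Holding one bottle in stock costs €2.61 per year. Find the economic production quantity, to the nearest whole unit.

Annual demand D = 644 × 260 = 167,440.
Production build-up factor (1 − d/p) = 1 − 644/2,490 = 0.7414.
Q* = √(2DS / (H(1 − d/p))) = √(2 × 167,440 × 42.3 / (2.61 × 0.7414)).
= √(14,165,424 / 1.935) ≈ 2705.692.

Q* ≈ 2,706 bottles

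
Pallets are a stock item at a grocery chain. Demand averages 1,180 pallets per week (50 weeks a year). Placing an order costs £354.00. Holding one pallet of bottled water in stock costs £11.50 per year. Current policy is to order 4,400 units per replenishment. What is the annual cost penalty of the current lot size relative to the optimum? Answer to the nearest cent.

Extra cost ≈ £8,129.29 per year

Annual demand D = 1,180 × 50 = 59,000.
EOQ = √(2DS/H) = √(2 × 59,000 × 354 / 11.5) ≈ 1905.87.
Cost at Q* = (D/Q*)S + (Q*/2)H = √(2DSH) ≈ £21,917.53.
Cost at Q = 4,400: (59,000/4,400)×354 + (4,400/2)×11.5 = £4,746.82 + £25,300.00 = £30,046.82.
Excess = £30,046.82 − £21,917.53 = £8,129.29.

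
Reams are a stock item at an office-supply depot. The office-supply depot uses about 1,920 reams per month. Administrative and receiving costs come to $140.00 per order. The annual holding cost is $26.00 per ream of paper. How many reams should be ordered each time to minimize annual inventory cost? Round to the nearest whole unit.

Q* ≈ 498 reams

Annual demand D = 1,920 × 12 = 23,040.
EOQ = √(2DS / H) = √(2 × 23,040 × 140 / 26).
= √(6,451,200 / 26) = √248,123.0769 ≈ 498.120.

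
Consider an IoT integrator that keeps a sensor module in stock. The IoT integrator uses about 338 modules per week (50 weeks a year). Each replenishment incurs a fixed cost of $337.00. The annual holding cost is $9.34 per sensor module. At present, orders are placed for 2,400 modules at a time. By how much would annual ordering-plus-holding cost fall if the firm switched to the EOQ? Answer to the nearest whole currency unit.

Extra cost ≈ $3,267 per year

Annual demand D = 338 × 50 = 16,900.
EOQ = √(2DS/H) = √(2 × 16,900 × 337 / 9.34) ≈ 1104.33.
Cost at Q* = (D/Q*)S + (Q*/2)H = √(2DSH) ≈ $10,314.47.
Cost at Q = 2,400: (16,900/2,400)×337 + (2,400/2)×9.34 = $2,373.04 + $11,208.00 = $13,581.04.
Excess = $13,581.04 − $10,314.47 = $3,266.58.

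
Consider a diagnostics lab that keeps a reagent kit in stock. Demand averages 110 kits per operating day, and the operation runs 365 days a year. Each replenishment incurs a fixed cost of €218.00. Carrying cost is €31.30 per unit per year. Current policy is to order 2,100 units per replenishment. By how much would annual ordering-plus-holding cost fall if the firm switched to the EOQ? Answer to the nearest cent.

Annual demand D = 110 × 365 = 40,150.
EOQ = √(2DS/H) = √(2 × 40,150 × 218 / 31.3) ≈ 747.85.
Cost at Q* = (D/Q*)S + (Q*/2)H = √(2DSH) ≈ €23,407.67.
Cost at Q = 2,100: (40,150/2,100)×218 + (2,100/2)×31.3 = €4,167.95 + €32,865.00 = €37,032.95.
Excess = €37,032.95 − €23,407.67 = €13,625.28.

Extra cost ≈ €13,625.28 per year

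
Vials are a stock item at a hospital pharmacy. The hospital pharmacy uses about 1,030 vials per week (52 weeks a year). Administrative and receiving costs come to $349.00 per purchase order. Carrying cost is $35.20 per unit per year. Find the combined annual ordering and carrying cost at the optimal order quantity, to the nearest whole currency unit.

Annual demand D = 1,030 × 52 = 53,560.
EOQ = √(2DS/H) = √(2 × 53,560 × 349 / 35.2) ≈ 1030.57.
At Q*, ordering cost (D/Q*)S equals holding cost (Q*/2)H, each = √(DSH/2).
Minimum total = √(2DSH) = √(2 × 53,560 × 349 × 35.2) ≈ 36275.994.

TC* ≈ $36,276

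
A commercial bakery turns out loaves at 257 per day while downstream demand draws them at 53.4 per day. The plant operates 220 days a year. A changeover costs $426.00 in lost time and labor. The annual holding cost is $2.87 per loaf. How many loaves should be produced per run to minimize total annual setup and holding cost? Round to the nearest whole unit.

Q* ≈ 2,098 loaves

Annual demand D = 53.4 × 220 = 11,748.
Production build-up factor (1 − d/p) = 1 − 53.4/257 = 0.7922.
Q* = √(2DS / (H(1 − d/p))) = √(2 × 11,748 × 426 / (2.87 × 0.7922)).
= √(10,009,296 / 2.2737) ≈ 2098.159.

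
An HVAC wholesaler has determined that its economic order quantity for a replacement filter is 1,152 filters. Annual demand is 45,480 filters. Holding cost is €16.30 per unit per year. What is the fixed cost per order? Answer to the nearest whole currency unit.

The basic EOQ model gives Q* = √(2DS/H); rearrange for the unknown.
From Q* = √(2DS/H): S = Q*²H / (2D) = 1,152² × 16.3 / (2 × 45,480) = 237.8166.

S ≈ €238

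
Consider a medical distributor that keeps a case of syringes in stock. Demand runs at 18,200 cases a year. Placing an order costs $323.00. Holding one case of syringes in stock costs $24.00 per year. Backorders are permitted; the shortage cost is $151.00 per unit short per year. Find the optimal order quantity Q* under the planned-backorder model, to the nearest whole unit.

Q* ≈ 753 cases

With planned backorders, Q* = √(2DS/H) · √((H+B)/B).
√(2DS/H) = √(2 × 18,200 × 323 / 24) = 699.917.
√((H+B)/B) = √((24+151)/151) = 1.0765.
Q* ≈ 753.489.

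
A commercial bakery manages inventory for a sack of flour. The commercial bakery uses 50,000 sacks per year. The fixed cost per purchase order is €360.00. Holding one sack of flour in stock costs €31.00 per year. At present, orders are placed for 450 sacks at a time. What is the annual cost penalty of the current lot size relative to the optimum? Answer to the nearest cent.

EOQ = √(2DS/H) = √(2 × 50,000 × 360 / 31) ≈ 1077.63.
Cost at Q* = (D/Q*)S + (Q*/2)H = √(2DSH) ≈ €33,406.59.
Cost at Q = 450: (50,000/450)×360 + (450/2)×31 = €40,000.00 + €6,975.00 = €46,975.00.
Excess = €46,975.00 − €33,406.59 = €13,568.41.

Extra cost ≈ €13,568.41 per year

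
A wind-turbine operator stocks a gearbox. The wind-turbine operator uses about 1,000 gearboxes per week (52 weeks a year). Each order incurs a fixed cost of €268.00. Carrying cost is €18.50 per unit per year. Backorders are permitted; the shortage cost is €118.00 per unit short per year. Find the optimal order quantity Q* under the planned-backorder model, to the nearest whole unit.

Annual demand D = 1,000 × 52 = 52,000.
With planned backorders, Q* = √(2DS/H) · √((H+B)/B).
√(2DS/H) = √(2 × 52,000 × 268 / 18.5) = 1227.434.
√((H+B)/B) = √((18.5+118)/118) = 1.0755.
Q* ≈ 1320.151.

Q* ≈ 1,320 gearboxes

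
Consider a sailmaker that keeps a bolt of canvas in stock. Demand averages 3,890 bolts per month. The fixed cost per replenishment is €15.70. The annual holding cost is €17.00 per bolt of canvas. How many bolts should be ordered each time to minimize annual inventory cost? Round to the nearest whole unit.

Q* ≈ 294 bolts

Annual demand D = 3,890 × 12 = 46,680.
EOQ = √(2DS / H) = √(2 × 46,680 × 15.7 / 17).
= √(1,465,752 / 17) = √86,220.7059 ≈ 293.634.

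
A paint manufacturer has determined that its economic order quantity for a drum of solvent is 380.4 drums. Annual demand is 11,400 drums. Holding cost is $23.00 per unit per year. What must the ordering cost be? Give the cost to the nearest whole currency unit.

S ≈ $146

Invert the EOQ relation Q*² = 2DS/H.
From Q* = √(2DS/H): S = Q*²H / (2D) = 380.4² × 23 / (2 × 11,400) = 145.9735.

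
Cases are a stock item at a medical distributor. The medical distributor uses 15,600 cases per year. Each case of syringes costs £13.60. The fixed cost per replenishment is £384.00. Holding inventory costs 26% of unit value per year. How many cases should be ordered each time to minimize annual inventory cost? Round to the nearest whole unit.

Holding cost H = 0.26 × £13.60 = £3.5360 per unit per year.
EOQ = √(2DS / H) = √(2 × 15,600 × 384 / 3.536).
= √(11,980,800 / 3.536) = √3,388,235.2941 ≈ 1840.716.

Q* ≈ 1,841 cases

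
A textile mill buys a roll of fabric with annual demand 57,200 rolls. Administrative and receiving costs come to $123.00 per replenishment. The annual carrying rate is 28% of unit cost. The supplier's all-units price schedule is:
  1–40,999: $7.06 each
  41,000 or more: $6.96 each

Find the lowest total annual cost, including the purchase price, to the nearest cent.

TC* ≈ $409,106.08

Holding cost per unit per year at price C is H = 0.28·C.
Evaluate total cost at each tier's feasible EOQ or, if the EOQ is below the tier, at the tier's minimum quantity.
EOQ at $7.06 = 2668.0 (feasible in tier 1): TC = 57,200×$7.06 + (57,200/2668.0)×123 + (2668.0/2)×0.28×$7.06 = $409,106.08.
EOQ at $6.96 = 2687.1 < 41000, so use break Q=41000: TC = 57,200×$6.96 + (57,200/41000.0)×123 + (41000.0/2)×0.28×$6.96 = $438,234.00.
Lowest total cost among the candidates is at Q = 2668.0.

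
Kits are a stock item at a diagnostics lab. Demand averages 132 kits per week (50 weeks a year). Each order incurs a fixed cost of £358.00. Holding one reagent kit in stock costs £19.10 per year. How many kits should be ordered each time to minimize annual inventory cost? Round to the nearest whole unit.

Q* ≈ 497 kits

Annual demand D = 132 × 50 = 6,600.
EOQ = √(2DS / H) = √(2 × 6,600 × 358 / 19.1).
= √(4,725,600 / 19.1) = √247,413.6126 ≈ 497.407.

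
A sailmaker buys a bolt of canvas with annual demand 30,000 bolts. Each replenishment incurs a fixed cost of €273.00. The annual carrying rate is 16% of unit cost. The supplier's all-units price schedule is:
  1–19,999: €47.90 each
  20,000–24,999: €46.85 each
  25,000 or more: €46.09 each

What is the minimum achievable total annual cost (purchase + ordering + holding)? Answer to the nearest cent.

Holding cost per unit per year at price C is H = 0.16·C.
Evaluate total cost at each tier's feasible EOQ or, if the EOQ is below the tier, at the tier's minimum quantity.
EOQ at €47.90 = 1461.9 (feasible in tier 1): TC = 30,000×€47.90 + (30,000/1461.9)×273 + (1461.9/2)×0.16×€47.90 = €1,448,204.30.
EOQ at €46.85 = 1478.2 < 20000, so use break Q=20000: TC = 30,000×€46.85 + (30,000/20000.0)×273 + (20000.0/2)×0.16×€46.85 = €1,480,869.50.
EOQ at €46.09 = 1490.4 < 25000, so use break Q=25000: TC = 30,000×€46.09 + (30,000/25000.0)×273 + (25000.0/2)×0.16×€46.09 = €1,475,207.60.
Lowest total cost among the candidates is at Q = 1461.9.

TC* ≈ €1,448,204.30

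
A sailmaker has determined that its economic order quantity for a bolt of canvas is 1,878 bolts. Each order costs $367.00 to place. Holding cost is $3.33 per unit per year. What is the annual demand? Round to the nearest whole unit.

D ≈ 16,001 bolts per year

The basic EOQ model gives Q* = √(2DS/H); rearrange for the unknown.
From Q* = √(2DS/H): D = Q*²H / (2S) = 1,878² × 3.33 / (2 × 367) = 16000.714.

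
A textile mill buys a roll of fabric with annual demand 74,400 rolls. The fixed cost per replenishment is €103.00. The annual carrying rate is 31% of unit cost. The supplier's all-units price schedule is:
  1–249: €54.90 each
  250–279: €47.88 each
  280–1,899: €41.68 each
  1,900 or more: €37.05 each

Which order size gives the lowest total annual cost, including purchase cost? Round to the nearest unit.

Q* ≈ 1,900 rolls

Holding cost per unit per year at price C is H = 0.31·C.
Candidates are each tier's EOQ (if it falls in that tier) and each price-break quantity.
Tier 1 (€54.90): EOQ = 949.0 exceeds tier's upper bound 249, so this tier is dominated.
Tier 2 (€47.88): EOQ = 1016.2 exceeds tier's upper bound 279, so this tier is dominated.
EOQ at €41.68 = 1089.1 (feasible in tier 3): TC = 74,400×€41.68 + (74,400/1089.1)×103 + (1089.1/2)×0.31×€41.68 = €3,115,064.29.
EOQ at €37.05 = 1155.2 < 1900, so use break Q=1900: TC = 74,400×€37.05 + (74,400/1900.0)×103 + (1900.0/2)×0.31×€37.05 = €2,771,464.49.
Lowest total cost is €2,771,464.49 at Q = 1900.0.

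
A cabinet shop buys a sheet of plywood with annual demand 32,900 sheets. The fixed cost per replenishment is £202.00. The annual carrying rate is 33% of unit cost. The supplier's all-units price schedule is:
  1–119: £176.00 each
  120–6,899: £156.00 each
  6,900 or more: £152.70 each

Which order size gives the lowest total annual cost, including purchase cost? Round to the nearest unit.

Q* ≈ 508 sheets

Holding cost per unit per year at price C is H = 0.33·C.
Evaluate total cost at each tier's feasible EOQ or, if the EOQ is below the tier, at the tier's minimum quantity.
Tier 1 (£176.00): EOQ = 478.4 exceeds tier's upper bound 119, so this tier is dominated.
EOQ at £156.00 = 508.1 (feasible in tier 2): TC = 32,900×£156.00 + (32,900/508.1)×202 + (508.1/2)×0.33×£156.00 = £5,158,558.20.
EOQ at £152.70 = 513.6 < 6900, so use break Q=6900: TC = 32,900×£152.70 + (32,900/6900.0)×202 + (6900.0/2)×0.33×£152.70 = £5,198,642.11.
Lowest total cost is £5,158,558.20 at Q = 508.1.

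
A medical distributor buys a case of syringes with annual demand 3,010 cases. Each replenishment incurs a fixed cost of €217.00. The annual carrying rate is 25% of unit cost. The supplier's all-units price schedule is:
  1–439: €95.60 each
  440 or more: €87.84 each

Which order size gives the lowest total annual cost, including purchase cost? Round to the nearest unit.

Holding cost per unit per year at price C is H = 0.25·C.
For each price level, check whether its EOQ is feasible; otherwise the best quantity at that price is the breakpoint.
EOQ at €95.60 = 233.8 (feasible in tier 1): TC = 3,010×€95.60 + (3,010/233.8)×217 + (233.8/2)×0.25×€95.60 = €293,343.62.
EOQ at €87.84 = 243.9 < 440, so use break Q=440: TC = 3,010×€87.84 + (3,010/440.0)×217 + (440.0/2)×0.25×€87.84 = €270,714.08.
Lowest total cost is €270,714.08 at Q = 440.0.

Q* ≈ 440 cases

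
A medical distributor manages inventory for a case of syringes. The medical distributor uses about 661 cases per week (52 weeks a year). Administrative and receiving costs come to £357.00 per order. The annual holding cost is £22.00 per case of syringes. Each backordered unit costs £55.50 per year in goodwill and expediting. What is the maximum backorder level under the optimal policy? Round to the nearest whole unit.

S* ≈ 354 cases

Annual demand D = 661 × 52 = 34,372.
With planned backorders, Q* = √(2DS/H) · √((H+B)/B).
√(2DS/H) = √(2 × 34,372 × 357 / 22) = 1056.185.
√((H+B)/B) = √((22+55.5)/55.5) = 1.1817.
Q* ≈ 1248.086.
S* = Q* · H/(H+B) = 1248.086 × 22/77.5 ≈ 354.295.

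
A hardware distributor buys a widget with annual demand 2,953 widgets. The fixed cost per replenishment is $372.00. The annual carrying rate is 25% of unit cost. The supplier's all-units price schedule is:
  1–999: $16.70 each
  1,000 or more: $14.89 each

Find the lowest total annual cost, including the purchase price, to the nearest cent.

TC* ≈ $46,929.94

Holding cost per unit per year at price C is H = 0.25·C.
Candidates are each tier's EOQ (if it falls in that tier) and each price-break quantity.
EOQ at $16.70 = 725.4 (feasible in tier 1): TC = 2,953×$16.70 + (2,953/725.4)×372 + (725.4/2)×0.25×$16.70 = $52,343.73.
EOQ at $14.89 = 768.2 < 1000, so use break Q=1000: TC = 2,953×$14.89 + (2,953/1000.0)×372 + (1000.0/2)×0.25×$14.89 = $46,929.94.
Lowest total cost among the candidates is at Q = 1000.0.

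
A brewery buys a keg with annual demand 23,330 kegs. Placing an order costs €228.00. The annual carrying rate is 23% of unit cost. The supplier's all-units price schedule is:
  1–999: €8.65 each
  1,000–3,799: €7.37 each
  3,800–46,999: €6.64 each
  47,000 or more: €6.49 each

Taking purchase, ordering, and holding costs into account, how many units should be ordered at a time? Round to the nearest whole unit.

Q* ≈ 3,800 kegs

Holding cost per unit per year at price C is H = 0.23·C.
For each price level, check whether its EOQ is feasible; otherwise the best quantity at that price is the breakpoint.
Tier 1 (€8.65): EOQ = 2312.4 exceeds tier's upper bound 999, so this tier is dominated.
EOQ at €7.37 = 2505.2 (feasible in tier 2): TC = 23,330×€7.37 + (23,330/2505.2)×228 + (2505.2/2)×0.23×€7.37 = €176,188.66.
EOQ at €6.64 = 2639.3 < 3800, so use break Q=3800: TC = 23,330×€6.64 + (23,330/3800.0)×228 + (3800.0/2)×0.23×€6.64 = €159,212.68.
EOQ at €6.49 = 2669.6 < 47000, so use break Q=47000: TC = 23,330×€6.49 + (23,330/47000.0)×228 + (47000.0/2)×0.23×€6.49 = €186,603.33.
Lowest total cost is €159,212.68 at Q = 3800.0.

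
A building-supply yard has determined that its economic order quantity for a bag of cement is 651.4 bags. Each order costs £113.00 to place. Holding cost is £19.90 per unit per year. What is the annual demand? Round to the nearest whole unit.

Squaring Q* = √(2DS/H) gives Q*² = 2DS/H.
From Q* = √(2DS/H): D = Q*²H / (2S) = 651.4² × 19.9 / (2 × 113) = 37362.863.

D ≈ 37,363 bags per year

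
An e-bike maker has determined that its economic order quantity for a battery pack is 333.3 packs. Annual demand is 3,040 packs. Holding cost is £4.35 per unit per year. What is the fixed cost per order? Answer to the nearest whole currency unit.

S ≈ £79

Squaring Q* = √(2DS/H) gives Q*² = 2DS/H.
From Q* = √(2DS/H): S = Q*²H / (2D) = 333.3² × 4.35 / (2 × 3,040) = 79.4797.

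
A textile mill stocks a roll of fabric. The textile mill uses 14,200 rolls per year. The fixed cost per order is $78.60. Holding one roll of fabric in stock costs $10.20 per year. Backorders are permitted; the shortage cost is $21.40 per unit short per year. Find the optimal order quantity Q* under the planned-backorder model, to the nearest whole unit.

With planned backorders, Q* = √(2DS/H) · √((H+B)/B).
√(2DS/H) = √(2 × 14,200 × 78.6 / 10.2) = 467.811.
√((H+B)/B) = √((10.2+21.4)/21.4) = 1.2152.
Q* ≈ 568.469.

Q* ≈ 568 rolls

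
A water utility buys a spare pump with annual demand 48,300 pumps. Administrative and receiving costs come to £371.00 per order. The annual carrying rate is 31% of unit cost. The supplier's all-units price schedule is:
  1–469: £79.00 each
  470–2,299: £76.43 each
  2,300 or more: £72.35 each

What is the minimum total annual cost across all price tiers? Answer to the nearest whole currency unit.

TC* ≈ £3,528,089

Holding cost per unit per year at price C is H = 0.31·C.
For each price level, check whether its EOQ is feasible; otherwise the best quantity at that price is the breakpoint.
Tier 1 (£79.00): EOQ = 1209.7 exceeds tier's upper bound 469, so this tier is dominated.
EOQ at £76.43 = 1229.9 (feasible in tier 2): TC = 48,300×£76.43 + (48,300/1229.9)×371 + (1229.9/2)×0.31×£76.43 = £3,720,708.92.
EOQ at £72.35 = 1264.1 < 2300, so use break Q=2300: TC = 48,300×£72.35 + (48,300/2300.0)×371 + (2300.0/2)×0.31×£72.35 = £3,528,088.77.
Lowest total cost among the candidates is at Q = 2300.0.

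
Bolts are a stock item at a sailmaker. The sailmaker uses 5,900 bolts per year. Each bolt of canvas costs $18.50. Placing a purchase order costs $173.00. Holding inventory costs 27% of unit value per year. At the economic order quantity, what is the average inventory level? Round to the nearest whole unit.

Average inventory ≈ 320 bolts

Holding cost H = 0.27 × $18.50 = $4.9950 per unit per year.
EOQ = √(2DS/H) = √(2 × 5,900 × 173 / 4.995) ≈ 639.29.
Average inventory = Q*/2 ≈ 639.29 / 2 = 319.644.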